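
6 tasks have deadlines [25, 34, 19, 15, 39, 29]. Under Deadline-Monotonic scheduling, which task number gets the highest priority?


Sort tasks by relative deadline (ascending):
  Task 4: deadline = 15
  Task 3: deadline = 19
  Task 1: deadline = 25
  Task 6: deadline = 29
  Task 2: deadline = 34
  Task 5: deadline = 39
Priority order (highest first): [4, 3, 1, 6, 2, 5]
Highest priority task = 4

4


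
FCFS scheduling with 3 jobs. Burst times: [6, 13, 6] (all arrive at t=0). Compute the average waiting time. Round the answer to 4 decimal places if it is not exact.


FCFS order (as given): [6, 13, 6]
Waiting times:
  Job 1: wait = 0
  Job 2: wait = 6
  Job 3: wait = 19
Sum of waiting times = 25
Average waiting time = 25/3 = 8.3333

8.3333


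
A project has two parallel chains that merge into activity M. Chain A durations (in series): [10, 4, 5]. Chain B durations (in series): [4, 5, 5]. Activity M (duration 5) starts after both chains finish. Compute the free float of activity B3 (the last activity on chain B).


ES(B3) = sum of predecessors on chain B = 9
EF(B3) = ES + duration = 9 + 5 = 14
Successor of B3 is M. ES(M) = max(sum(A), sum(B)) = max(19, 14) = 19
Free float = ES(successor) - EF(current) = 19 - 14 = 5

5


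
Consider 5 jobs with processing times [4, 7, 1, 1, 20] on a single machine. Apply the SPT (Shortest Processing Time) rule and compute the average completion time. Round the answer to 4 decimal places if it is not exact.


Sort jobs by processing time (SPT order): [1, 1, 4, 7, 20]
Compute completion times sequentially:
  Job 1: processing = 1, completes at 1
  Job 2: processing = 1, completes at 2
  Job 3: processing = 4, completes at 6
  Job 4: processing = 7, completes at 13
  Job 5: processing = 20, completes at 33
Sum of completion times = 55
Average completion time = 55/5 = 11.0

11.0


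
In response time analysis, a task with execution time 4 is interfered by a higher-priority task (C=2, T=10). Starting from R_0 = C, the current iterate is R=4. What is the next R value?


R_next = C + ceil(R_prev / T_hp) * C_hp
ceil(4 / 10) = ceil(0.4) = 1
Interference = 1 * 2 = 2
R_next = 4 + 2 = 6

6


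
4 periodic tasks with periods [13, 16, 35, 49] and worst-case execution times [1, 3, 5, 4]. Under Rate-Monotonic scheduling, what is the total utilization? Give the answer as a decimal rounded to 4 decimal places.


Compute individual utilizations (exact fractions):
  Task 1: C/T = 1/13 (approx. 0.0769)
  Task 2: C/T = 3/16 (approx. 0.1875)
  Task 3: C/T = 5/35 = 1/7 (approx. 0.1429)
  Task 4: C/T = 4/49 (approx. 0.0816)
Total utilization U = 1/13 + 3/16 + 1/7 + 4/49 = 4983/10192
Rounded to 4 decimal places: U = 0.4889
RM (Liu & Layland) bound for 4 tasks = 0.756828; compare with U = 4983/10192 (approx. 0.488913)
U <= bound, so schedulable by RM sufficient condition.

0.4889


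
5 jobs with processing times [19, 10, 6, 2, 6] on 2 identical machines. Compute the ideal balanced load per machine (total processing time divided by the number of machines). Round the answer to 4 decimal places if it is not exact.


Total processing time = 19 + 10 + 6 + 2 + 6 = 43
Number of machines = 2
Ideal balanced load = 43 / 2 = 21.5

21.5


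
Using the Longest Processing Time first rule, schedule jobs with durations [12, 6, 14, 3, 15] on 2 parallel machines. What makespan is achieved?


Sort jobs in decreasing order (LPT): [15, 14, 12, 6, 3]
Assign each job to the least loaded machine:
  Machine 1: jobs [15, 6, 3], load = 24
  Machine 2: jobs [14, 12], load = 26
Makespan = max load = 26

26


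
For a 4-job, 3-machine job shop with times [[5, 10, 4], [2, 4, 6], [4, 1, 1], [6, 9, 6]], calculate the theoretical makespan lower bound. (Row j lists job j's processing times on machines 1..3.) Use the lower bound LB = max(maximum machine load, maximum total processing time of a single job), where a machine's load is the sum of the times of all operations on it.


Machine loads:
  Machine 1: 5 + 2 + 4 + 6 = 17
  Machine 2: 10 + 4 + 1 + 9 = 24
  Machine 3: 4 + 6 + 1 + 6 = 17
Max machine load = 24
Job totals:
  Job 1: 19
  Job 2: 12
  Job 3: 6
  Job 4: 21
Max job total = 21
Lower bound = max(24, 21) = 24

24


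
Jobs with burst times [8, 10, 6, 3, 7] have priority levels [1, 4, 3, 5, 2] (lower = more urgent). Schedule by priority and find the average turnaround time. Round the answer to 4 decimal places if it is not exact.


Sort by priority (ascending = highest first):
Order: [(1, 8), (2, 7), (3, 6), (4, 10), (5, 3)]
Completion times:
  Priority 1, burst=8, C=8
  Priority 2, burst=7, C=15
  Priority 3, burst=6, C=21
  Priority 4, burst=10, C=31
  Priority 5, burst=3, C=34
Average turnaround = 109/5 = 21.8

21.8


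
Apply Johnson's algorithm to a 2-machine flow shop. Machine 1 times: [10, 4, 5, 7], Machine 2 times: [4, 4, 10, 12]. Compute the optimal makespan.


Apply Johnson's rule:
  Group 1 (a <= b): [(2, 4, 4), (3, 5, 10), (4, 7, 12)]
  Group 2 (a > b): [(1, 10, 4)]
Optimal job order: [2, 3, 4, 1]
Schedule:
  Job 2: M1 done at 4, M2 done at 8
  Job 3: M1 done at 9, M2 done at 19
  Job 4: M1 done at 16, M2 done at 31
  Job 1: M1 done at 26, M2 done at 35
Makespan = 35

35


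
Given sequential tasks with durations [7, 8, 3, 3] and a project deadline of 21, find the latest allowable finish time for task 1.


LF(activity 1) = deadline - sum of successor durations
Successors: activities 2 through 4 with durations [8, 3, 3]
Sum of successor durations = 14
LF = 21 - 14 = 7

7


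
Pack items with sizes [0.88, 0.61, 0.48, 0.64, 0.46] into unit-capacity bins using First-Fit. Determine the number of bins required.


Place items sequentially using First-Fit:
  Item 0.88 -> new Bin 1
  Item 0.61 -> new Bin 2
  Item 0.48 -> new Bin 3
  Item 0.64 -> new Bin 4
  Item 0.46 -> Bin 3 (now 0.94)
Total bins used = 4

4


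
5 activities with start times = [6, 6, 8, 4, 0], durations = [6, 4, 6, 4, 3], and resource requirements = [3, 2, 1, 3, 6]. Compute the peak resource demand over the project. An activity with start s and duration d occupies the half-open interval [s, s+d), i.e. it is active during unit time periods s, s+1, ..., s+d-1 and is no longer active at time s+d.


Each activity i is active on [start_i, start_i + duration_i).
Compute total resource usage per time slot:
  t=0: active resources = [6], total = 6
  t=1: active resources = [6], total = 6
  t=2: active resources = [6], total = 6
  t=3: active resources = [], total = 0
  t=4: active resources = [3], total = 3
  t=5: active resources = [3], total = 3
  t=6: active resources = [3, 2, 3], total = 8
  t=7: active resources = [3, 2, 3], total = 8
  t=8: active resources = [3, 2, 1], total = 6
  t=9: active resources = [3, 2, 1], total = 6
  t=10: active resources = [3, 1], total = 4
  t=11: active resources = [3, 1], total = 4
  t=12: active resources = [1], total = 1
  t=13: active resources = [1], total = 1
Peak resource demand = 8

8


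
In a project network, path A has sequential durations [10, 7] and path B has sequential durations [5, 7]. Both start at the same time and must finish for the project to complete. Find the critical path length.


Path A total = 10 + 7 = 17
Path B total = 5 + 7 = 12
Critical path = longest path = max(17, 12) = 17

17


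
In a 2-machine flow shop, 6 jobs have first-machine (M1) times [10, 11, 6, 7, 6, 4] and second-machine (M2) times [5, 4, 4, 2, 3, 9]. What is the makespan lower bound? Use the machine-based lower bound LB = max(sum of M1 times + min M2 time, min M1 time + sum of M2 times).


LB1 = sum(M1 times) + min(M2 times) = 44 + 2 = 46
LB2 = min(M1 times) + sum(M2 times) = 4 + 27 = 31
Lower bound = max(LB1, LB2) = max(46, 31) = 46

46


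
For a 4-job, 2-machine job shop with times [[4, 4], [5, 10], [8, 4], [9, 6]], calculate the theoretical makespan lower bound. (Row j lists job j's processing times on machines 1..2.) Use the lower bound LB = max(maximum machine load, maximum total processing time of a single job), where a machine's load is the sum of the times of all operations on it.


Machine loads:
  Machine 1: 4 + 5 + 8 + 9 = 26
  Machine 2: 4 + 10 + 4 + 6 = 24
Max machine load = 26
Job totals:
  Job 1: 8
  Job 2: 15
  Job 3: 12
  Job 4: 15
Max job total = 15
Lower bound = max(26, 15) = 26

26


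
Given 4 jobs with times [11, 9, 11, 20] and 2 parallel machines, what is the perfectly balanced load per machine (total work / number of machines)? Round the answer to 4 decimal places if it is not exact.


Total processing time = 11 + 9 + 11 + 20 = 51
Number of machines = 2
Ideal balanced load = 51 / 2 = 25.5

25.5


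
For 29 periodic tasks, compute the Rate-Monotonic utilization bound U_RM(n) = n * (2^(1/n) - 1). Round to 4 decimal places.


Compute 2^(1/29) = 1.0241895602
Subtract 1: 1.0241895602 - 1 = 0.0241895602
Multiply by n: 29 * 0.0241895602 = 0.7014972458
Round to 4 dp: 0.7015

0.7015


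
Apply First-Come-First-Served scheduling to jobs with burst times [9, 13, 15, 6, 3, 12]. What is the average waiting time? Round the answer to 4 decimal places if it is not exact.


FCFS order (as given): [9, 13, 15, 6, 3, 12]
Waiting times:
  Job 1: wait = 0
  Job 2: wait = 9
  Job 3: wait = 22
  Job 4: wait = 37
  Job 5: wait = 43
  Job 6: wait = 46
Sum of waiting times = 157
Average waiting time = 157/6 = 26.1667

26.1667


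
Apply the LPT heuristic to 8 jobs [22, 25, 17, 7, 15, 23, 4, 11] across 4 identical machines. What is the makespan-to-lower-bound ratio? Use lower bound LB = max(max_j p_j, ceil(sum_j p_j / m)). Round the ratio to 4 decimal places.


LPT order: [25, 23, 22, 17, 15, 11, 7, 4]
Machine loads after assignment: [29, 30, 33, 32]
LPT makespan = 33
Lower bound = max(max_job, ceil(total/4)) = max(25, 31) = 31
Ratio = 33 / 31 = 1.0645

1.0645


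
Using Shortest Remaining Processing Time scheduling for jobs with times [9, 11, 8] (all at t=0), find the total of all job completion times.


Since all jobs arrive at t=0, SRPT equals SPT ordering.
SPT order: [8, 9, 11]
Completion times:
  Job 1: p=8, C=8
  Job 2: p=9, C=17
  Job 3: p=11, C=28
Total completion time = 8 + 17 + 28 = 53

53


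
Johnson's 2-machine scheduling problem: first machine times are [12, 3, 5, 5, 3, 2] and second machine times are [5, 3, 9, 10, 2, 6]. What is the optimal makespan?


Apply Johnson's rule:
  Group 1 (a <= b): [(6, 2, 6), (2, 3, 3), (3, 5, 9), (4, 5, 10)]
  Group 2 (a > b): [(1, 12, 5), (5, 3, 2)]
Optimal job order: [6, 2, 3, 4, 1, 5]
Schedule:
  Job 6: M1 done at 2, M2 done at 8
  Job 2: M1 done at 5, M2 done at 11
  Job 3: M1 done at 10, M2 done at 20
  Job 4: M1 done at 15, M2 done at 30
  Job 1: M1 done at 27, M2 done at 35
  Job 5: M1 done at 30, M2 done at 37
Makespan = 37

37


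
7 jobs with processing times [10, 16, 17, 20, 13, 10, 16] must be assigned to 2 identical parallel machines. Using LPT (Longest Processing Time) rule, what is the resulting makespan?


Sort jobs in decreasing order (LPT): [20, 17, 16, 16, 13, 10, 10]
Assign each job to the least loaded machine:
  Machine 1: jobs [20, 16, 10, 10], load = 56
  Machine 2: jobs [17, 16, 13], load = 46
Makespan = max load = 56

56


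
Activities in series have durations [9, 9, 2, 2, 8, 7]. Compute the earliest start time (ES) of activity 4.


Activity 4 starts after activities 1 through 3 complete.
Predecessor durations: [9, 9, 2]
ES = 9 + 9 + 2 = 20

20


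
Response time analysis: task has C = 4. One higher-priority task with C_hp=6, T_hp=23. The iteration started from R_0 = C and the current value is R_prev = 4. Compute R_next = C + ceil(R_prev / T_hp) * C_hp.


R_next = C + ceil(R_prev / T_hp) * C_hp
ceil(4 / 23) = ceil(0.1739) = 1
Interference = 1 * 6 = 6
R_next = 4 + 6 = 10

10


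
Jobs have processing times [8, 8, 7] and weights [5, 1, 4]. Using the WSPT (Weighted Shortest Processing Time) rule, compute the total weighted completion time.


Compute p/w ratios and sort ascending (WSPT): [(8, 5), (7, 4), (8, 1)]
Compute weighted completion times:
  Job (p=8,w=5): C=8, w*C=5*8=40
  Job (p=7,w=4): C=15, w*C=4*15=60
  Job (p=8,w=1): C=23, w*C=1*23=23
Total weighted completion time = 123

123


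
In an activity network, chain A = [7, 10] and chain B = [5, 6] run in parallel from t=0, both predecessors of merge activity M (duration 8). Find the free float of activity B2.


ES(B2) = sum of predecessors on chain B = 5
EF(B2) = ES + duration = 5 + 6 = 11
Successor of B2 is M. ES(M) = max(sum(A), sum(B)) = max(17, 11) = 17
Free float = ES(successor) - EF(current) = 17 - 11 = 6

6


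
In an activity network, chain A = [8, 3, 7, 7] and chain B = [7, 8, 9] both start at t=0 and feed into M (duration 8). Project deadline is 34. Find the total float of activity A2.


Forward pass: ES(A2) = sum of predecessors on chain A = 8
EF = ES + duration = 8 + 3 = 11
Backward pass: LF(M) = deadline = 34; LS(M) = 34 - 8 = 26
LF(A2) = LS(M) - sum(successors on chain A) = 26 - 14 = 12
LS = LF - duration = 12 - 3 = 9
Total float = LS - ES = 9 - 8 = 1

1


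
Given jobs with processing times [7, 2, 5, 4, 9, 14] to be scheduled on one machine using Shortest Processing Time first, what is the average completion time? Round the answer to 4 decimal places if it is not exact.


Sort jobs by processing time (SPT order): [2, 4, 5, 7, 9, 14]
Compute completion times sequentially:
  Job 1: processing = 2, completes at 2
  Job 2: processing = 4, completes at 6
  Job 3: processing = 5, completes at 11
  Job 4: processing = 7, completes at 18
  Job 5: processing = 9, completes at 27
  Job 6: processing = 14, completes at 41
Sum of completion times = 105
Average completion time = 105/6 = 17.5

17.5


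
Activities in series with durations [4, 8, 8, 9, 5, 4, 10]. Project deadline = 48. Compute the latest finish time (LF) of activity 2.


LF(activity 2) = deadline - sum of successor durations
Successors: activities 3 through 7 with durations [8, 9, 5, 4, 10]
Sum of successor durations = 36
LF = 48 - 36 = 12

12


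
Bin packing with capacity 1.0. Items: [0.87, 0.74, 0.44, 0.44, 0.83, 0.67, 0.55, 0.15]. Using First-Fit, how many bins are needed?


Place items sequentially using First-Fit:
  Item 0.87 -> new Bin 1
  Item 0.74 -> new Bin 2
  Item 0.44 -> new Bin 3
  Item 0.44 -> Bin 3 (now 0.88)
  Item 0.83 -> new Bin 4
  Item 0.67 -> new Bin 5
  Item 0.55 -> new Bin 6
  Item 0.15 -> Bin 2 (now 0.89)
Total bins used = 6

6


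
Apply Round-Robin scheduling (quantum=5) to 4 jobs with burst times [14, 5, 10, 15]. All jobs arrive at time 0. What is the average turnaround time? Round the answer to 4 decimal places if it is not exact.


Time quantum = 5
Execution trace:
  J1 runs 5 units, time = 5
  J2 runs 5 units, time = 10
  J3 runs 5 units, time = 15
  J4 runs 5 units, time = 20
  J1 runs 5 units, time = 25
  J3 runs 5 units, time = 30
  J4 runs 5 units, time = 35
  J1 runs 4 units, time = 39
  J4 runs 5 units, time = 44
Finish times: [39, 10, 30, 44]
Average turnaround = 123/4 = 30.75

30.75


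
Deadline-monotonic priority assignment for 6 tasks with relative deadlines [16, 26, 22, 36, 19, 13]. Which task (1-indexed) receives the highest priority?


Sort tasks by relative deadline (ascending):
  Task 6: deadline = 13
  Task 1: deadline = 16
  Task 5: deadline = 19
  Task 3: deadline = 22
  Task 2: deadline = 26
  Task 4: deadline = 36
Priority order (highest first): [6, 1, 5, 3, 2, 4]
Highest priority task = 6

6


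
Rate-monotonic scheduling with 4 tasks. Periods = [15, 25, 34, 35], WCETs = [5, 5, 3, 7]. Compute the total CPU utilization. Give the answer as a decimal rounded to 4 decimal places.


Compute individual utilizations (exact fractions):
  Task 1: C/T = 5/15 = 1/3 (approx. 0.3333)
  Task 2: C/T = 5/25 = 1/5 (approx. 0.2)
  Task 3: C/T = 3/34 (approx. 0.0882)
  Task 4: C/T = 7/35 = 1/5 (approx. 0.2)
Total utilization U = 1/3 + 1/5 + 3/34 + 1/5 = 419/510
Rounded to 4 decimal places: U = 0.8216
RM (Liu & Layland) bound for 4 tasks = 0.756828; compare with U = 419/510 (approx. 0.821569)
bound < U <= 1, so the RM sufficient condition is not met (inconclusive; an exact test such as response-time analysis is needed).

0.8216


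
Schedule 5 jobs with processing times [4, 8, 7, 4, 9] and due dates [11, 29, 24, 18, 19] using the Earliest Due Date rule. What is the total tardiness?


Sort by due date (EDD order): [(4, 11), (4, 18), (9, 19), (7, 24), (8, 29)]
Compute completion times and tardiness:
  Job 1: p=4, d=11, C=4, tardiness=max(0,4-11)=0
  Job 2: p=4, d=18, C=8, tardiness=max(0,8-18)=0
  Job 3: p=9, d=19, C=17, tardiness=max(0,17-19)=0
  Job 4: p=7, d=24, C=24, tardiness=max(0,24-24)=0
  Job 5: p=8, d=29, C=32, tardiness=max(0,32-29)=3
Total tardiness = 3

3


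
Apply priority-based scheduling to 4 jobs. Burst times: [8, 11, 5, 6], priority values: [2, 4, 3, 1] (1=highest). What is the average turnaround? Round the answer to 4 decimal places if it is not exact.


Sort by priority (ascending = highest first):
Order: [(1, 6), (2, 8), (3, 5), (4, 11)]
Completion times:
  Priority 1, burst=6, C=6
  Priority 2, burst=8, C=14
  Priority 3, burst=5, C=19
  Priority 4, burst=11, C=30
Average turnaround = 69/4 = 17.25

17.25


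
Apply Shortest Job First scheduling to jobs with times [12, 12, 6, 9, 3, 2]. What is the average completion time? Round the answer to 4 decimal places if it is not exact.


SJF order (ascending): [2, 3, 6, 9, 12, 12]
Completion times:
  Job 1: burst=2, C=2
  Job 2: burst=3, C=5
  Job 3: burst=6, C=11
  Job 4: burst=9, C=20
  Job 5: burst=12, C=32
  Job 6: burst=12, C=44
Average completion = 114/6 = 19.0

19.0


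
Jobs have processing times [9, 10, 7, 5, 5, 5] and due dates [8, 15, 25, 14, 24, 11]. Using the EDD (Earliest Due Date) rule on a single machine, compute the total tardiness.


Sort by due date (EDD order): [(9, 8), (5, 11), (5, 14), (10, 15), (5, 24), (7, 25)]
Compute completion times and tardiness:
  Job 1: p=9, d=8, C=9, tardiness=max(0,9-8)=1
  Job 2: p=5, d=11, C=14, tardiness=max(0,14-11)=3
  Job 3: p=5, d=14, C=19, tardiness=max(0,19-14)=5
  Job 4: p=10, d=15, C=29, tardiness=max(0,29-15)=14
  Job 5: p=5, d=24, C=34, tardiness=max(0,34-24)=10
  Job 6: p=7, d=25, C=41, tardiness=max(0,41-25)=16
Total tardiness = 49

49


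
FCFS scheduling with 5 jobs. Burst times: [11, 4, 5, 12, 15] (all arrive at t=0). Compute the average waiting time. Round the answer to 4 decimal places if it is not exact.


FCFS order (as given): [11, 4, 5, 12, 15]
Waiting times:
  Job 1: wait = 0
  Job 2: wait = 11
  Job 3: wait = 15
  Job 4: wait = 20
  Job 5: wait = 32
Sum of waiting times = 78
Average waiting time = 78/5 = 15.6

15.6


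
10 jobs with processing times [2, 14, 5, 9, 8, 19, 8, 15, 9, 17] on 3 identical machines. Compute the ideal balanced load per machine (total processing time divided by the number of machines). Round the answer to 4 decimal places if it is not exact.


Total processing time = 2 + 14 + 5 + 9 + 8 + 19 + 8 + 15 + 9 + 17 = 106
Number of machines = 3
Ideal balanced load = 106 / 3 = 35.3333

35.3333


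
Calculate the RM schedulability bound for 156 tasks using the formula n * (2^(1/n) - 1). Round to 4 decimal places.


Compute 2^(1/156) = 1.0044531370
Subtract 1: 1.0044531370 - 1 = 0.0044531370
Multiply by n: 156 * 0.0044531370 = 0.6946893720
Round to 4 dp: 0.6947

0.6947


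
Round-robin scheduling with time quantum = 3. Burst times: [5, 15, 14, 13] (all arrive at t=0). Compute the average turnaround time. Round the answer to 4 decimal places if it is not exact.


Time quantum = 3
Execution trace:
  J1 runs 3 units, time = 3
  J2 runs 3 units, time = 6
  J3 runs 3 units, time = 9
  J4 runs 3 units, time = 12
  J1 runs 2 units, time = 14
  J2 runs 3 units, time = 17
  J3 runs 3 units, time = 20
  J4 runs 3 units, time = 23
  J2 runs 3 units, time = 26
  J3 runs 3 units, time = 29
  J4 runs 3 units, time = 32
  J2 runs 3 units, time = 35
  J3 runs 3 units, time = 38
  J4 runs 3 units, time = 41
  J2 runs 3 units, time = 44
  J3 runs 2 units, time = 46
  J4 runs 1 units, time = 47
Finish times: [14, 44, 46, 47]
Average turnaround = 151/4 = 37.75

37.75


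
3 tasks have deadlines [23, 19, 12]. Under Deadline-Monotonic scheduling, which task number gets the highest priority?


Sort tasks by relative deadline (ascending):
  Task 3: deadline = 12
  Task 2: deadline = 19
  Task 1: deadline = 23
Priority order (highest first): [3, 2, 1]
Highest priority task = 3

3


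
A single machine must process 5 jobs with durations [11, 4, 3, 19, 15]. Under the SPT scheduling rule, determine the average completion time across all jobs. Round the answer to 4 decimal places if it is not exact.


Sort jobs by processing time (SPT order): [3, 4, 11, 15, 19]
Compute completion times sequentially:
  Job 1: processing = 3, completes at 3
  Job 2: processing = 4, completes at 7
  Job 3: processing = 11, completes at 18
  Job 4: processing = 15, completes at 33
  Job 5: processing = 19, completes at 52
Sum of completion times = 113
Average completion time = 113/5 = 22.6

22.6


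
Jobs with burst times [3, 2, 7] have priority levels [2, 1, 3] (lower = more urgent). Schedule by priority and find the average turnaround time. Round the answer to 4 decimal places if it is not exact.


Sort by priority (ascending = highest first):
Order: [(1, 2), (2, 3), (3, 7)]
Completion times:
  Priority 1, burst=2, C=2
  Priority 2, burst=3, C=5
  Priority 3, burst=7, C=12
Average turnaround = 19/3 = 6.3333

6.3333


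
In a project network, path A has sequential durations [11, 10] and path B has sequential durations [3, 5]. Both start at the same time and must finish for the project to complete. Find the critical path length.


Path A total = 11 + 10 = 21
Path B total = 3 + 5 = 8
Critical path = longest path = max(21, 8) = 21

21


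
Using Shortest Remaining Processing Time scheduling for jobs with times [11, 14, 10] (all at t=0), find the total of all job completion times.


Since all jobs arrive at t=0, SRPT equals SPT ordering.
SPT order: [10, 11, 14]
Completion times:
  Job 1: p=10, C=10
  Job 2: p=11, C=21
  Job 3: p=14, C=35
Total completion time = 10 + 21 + 35 = 66

66


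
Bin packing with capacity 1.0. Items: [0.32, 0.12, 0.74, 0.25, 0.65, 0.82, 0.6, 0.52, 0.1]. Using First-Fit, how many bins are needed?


Place items sequentially using First-Fit:
  Item 0.32 -> new Bin 1
  Item 0.12 -> Bin 1 (now 0.44)
  Item 0.74 -> new Bin 2
  Item 0.25 -> Bin 1 (now 0.69)
  Item 0.65 -> new Bin 3
  Item 0.82 -> new Bin 4
  Item 0.6 -> new Bin 5
  Item 0.52 -> new Bin 6
  Item 0.1 -> Bin 1 (now 0.79)
Total bins used = 6

6


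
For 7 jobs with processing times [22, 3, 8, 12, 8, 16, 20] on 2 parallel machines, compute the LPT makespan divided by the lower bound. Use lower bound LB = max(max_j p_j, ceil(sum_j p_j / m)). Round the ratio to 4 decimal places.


LPT order: [22, 20, 16, 12, 8, 8, 3]
Machine loads after assignment: [45, 44]
LPT makespan = 45
Lower bound = max(max_job, ceil(total/2)) = max(22, 45) = 45
Ratio = 45 / 45 = 1.0

1.0


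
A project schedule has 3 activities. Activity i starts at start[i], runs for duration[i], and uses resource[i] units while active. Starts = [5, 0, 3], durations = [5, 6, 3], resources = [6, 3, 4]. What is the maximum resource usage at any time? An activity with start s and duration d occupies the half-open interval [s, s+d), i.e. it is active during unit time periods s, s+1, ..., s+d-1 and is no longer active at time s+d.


Each activity i is active on [start_i, start_i + duration_i).
Compute total resource usage per time slot:
  t=0: active resources = [3], total = 3
  t=1: active resources = [3], total = 3
  t=2: active resources = [3], total = 3
  t=3: active resources = [3, 4], total = 7
  t=4: active resources = [3, 4], total = 7
  t=5: active resources = [6, 3, 4], total = 13
  t=6: active resources = [6], total = 6
  t=7: active resources = [6], total = 6
  t=8: active resources = [6], total = 6
  t=9: active resources = [6], total = 6
Peak resource demand = 13

13


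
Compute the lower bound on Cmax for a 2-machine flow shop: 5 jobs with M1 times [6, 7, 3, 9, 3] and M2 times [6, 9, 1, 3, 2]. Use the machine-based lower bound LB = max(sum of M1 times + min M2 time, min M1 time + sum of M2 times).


LB1 = sum(M1 times) + min(M2 times) = 28 + 1 = 29
LB2 = min(M1 times) + sum(M2 times) = 3 + 21 = 24
Lower bound = max(LB1, LB2) = max(29, 24) = 29

29


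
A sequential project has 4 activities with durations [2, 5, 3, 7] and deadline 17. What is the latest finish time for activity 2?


LF(activity 2) = deadline - sum of successor durations
Successors: activities 3 through 4 with durations [3, 7]
Sum of successor durations = 10
LF = 17 - 10 = 7

7


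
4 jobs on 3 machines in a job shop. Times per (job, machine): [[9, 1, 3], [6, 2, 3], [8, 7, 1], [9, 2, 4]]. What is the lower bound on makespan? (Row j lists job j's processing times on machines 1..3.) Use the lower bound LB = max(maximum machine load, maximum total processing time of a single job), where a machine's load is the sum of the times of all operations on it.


Machine loads:
  Machine 1: 9 + 6 + 8 + 9 = 32
  Machine 2: 1 + 2 + 7 + 2 = 12
  Machine 3: 3 + 3 + 1 + 4 = 11
Max machine load = 32
Job totals:
  Job 1: 13
  Job 2: 11
  Job 3: 16
  Job 4: 15
Max job total = 16
Lower bound = max(32, 16) = 32

32


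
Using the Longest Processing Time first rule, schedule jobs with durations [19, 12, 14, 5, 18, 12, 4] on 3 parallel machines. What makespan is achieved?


Sort jobs in decreasing order (LPT): [19, 18, 14, 12, 12, 5, 4]
Assign each job to the least loaded machine:
  Machine 1: jobs [19, 5, 4], load = 28
  Machine 2: jobs [18, 12], load = 30
  Machine 3: jobs [14, 12], load = 26
Makespan = max load = 30

30


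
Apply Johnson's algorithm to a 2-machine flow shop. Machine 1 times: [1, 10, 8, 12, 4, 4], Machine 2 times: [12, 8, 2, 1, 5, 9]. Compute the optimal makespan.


Apply Johnson's rule:
  Group 1 (a <= b): [(1, 1, 12), (5, 4, 5), (6, 4, 9)]
  Group 2 (a > b): [(2, 10, 8), (3, 8, 2), (4, 12, 1)]
Optimal job order: [1, 5, 6, 2, 3, 4]
Schedule:
  Job 1: M1 done at 1, M2 done at 13
  Job 5: M1 done at 5, M2 done at 18
  Job 6: M1 done at 9, M2 done at 27
  Job 2: M1 done at 19, M2 done at 35
  Job 3: M1 done at 27, M2 done at 37
  Job 4: M1 done at 39, M2 done at 40
Makespan = 40

40


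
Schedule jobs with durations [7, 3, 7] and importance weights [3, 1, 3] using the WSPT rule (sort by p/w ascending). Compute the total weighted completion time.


Compute p/w ratios and sort ascending (WSPT): [(7, 3), (7, 3), (3, 1)]
Compute weighted completion times:
  Job (p=7,w=3): C=7, w*C=3*7=21
  Job (p=7,w=3): C=14, w*C=3*14=42
  Job (p=3,w=1): C=17, w*C=1*17=17
Total weighted completion time = 80

80


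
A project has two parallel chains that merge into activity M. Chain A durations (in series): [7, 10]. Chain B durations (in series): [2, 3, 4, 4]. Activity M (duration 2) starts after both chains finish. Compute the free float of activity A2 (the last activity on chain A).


ES(A2) = sum of predecessors on chain A = 7
EF(A2) = ES + duration = 7 + 10 = 17
Successor of A2 is M. ES(M) = max(sum(A), sum(B)) = max(17, 13) = 17
Free float = ES(successor) - EF(current) = 17 - 17 = 0

0


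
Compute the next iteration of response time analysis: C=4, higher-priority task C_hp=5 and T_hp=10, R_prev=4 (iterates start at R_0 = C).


R_next = C + ceil(R_prev / T_hp) * C_hp
ceil(4 / 10) = ceil(0.4) = 1
Interference = 1 * 5 = 5
R_next = 4 + 5 = 9

9


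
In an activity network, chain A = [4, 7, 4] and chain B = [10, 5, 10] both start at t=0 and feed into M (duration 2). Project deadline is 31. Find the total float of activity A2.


Forward pass: ES(A2) = sum of predecessors on chain A = 4
EF = ES + duration = 4 + 7 = 11
Backward pass: LF(M) = deadline = 31; LS(M) = 31 - 2 = 29
LF(A2) = LS(M) - sum(successors on chain A) = 29 - 4 = 25
LS = LF - duration = 25 - 7 = 18
Total float = LS - ES = 18 - 4 = 14

14


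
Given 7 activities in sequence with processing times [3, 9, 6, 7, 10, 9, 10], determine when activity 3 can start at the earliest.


Activity 3 starts after activities 1 through 2 complete.
Predecessor durations: [3, 9]
ES = 3 + 9 = 12

12


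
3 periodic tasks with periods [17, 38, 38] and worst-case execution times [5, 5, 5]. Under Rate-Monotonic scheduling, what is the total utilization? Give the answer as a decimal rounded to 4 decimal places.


Compute individual utilizations (exact fractions):
  Task 1: C/T = 5/17 (approx. 0.2941)
  Task 2: C/T = 5/38 (approx. 0.1316)
  Task 3: C/T = 5/38 (approx. 0.1316)
Total utilization U = 5/17 + 5/38 + 5/38 = 180/323
Rounded to 4 decimal places: U = 0.5573
RM (Liu & Layland) bound for 3 tasks = 0.779763; compare with U = 180/323 (approx. 0.557276)
U <= bound, so schedulable by RM sufficient condition.

0.5573


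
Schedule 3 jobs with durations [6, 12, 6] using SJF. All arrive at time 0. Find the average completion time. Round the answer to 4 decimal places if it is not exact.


SJF order (ascending): [6, 6, 12]
Completion times:
  Job 1: burst=6, C=6
  Job 2: burst=6, C=12
  Job 3: burst=12, C=24
Average completion = 42/3 = 14.0

14.0


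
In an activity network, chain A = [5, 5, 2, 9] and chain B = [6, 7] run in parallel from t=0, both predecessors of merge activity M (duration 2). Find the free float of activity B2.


ES(B2) = sum of predecessors on chain B = 6
EF(B2) = ES + duration = 6 + 7 = 13
Successor of B2 is M. ES(M) = max(sum(A), sum(B)) = max(21, 13) = 21
Free float = ES(successor) - EF(current) = 21 - 13 = 8

8


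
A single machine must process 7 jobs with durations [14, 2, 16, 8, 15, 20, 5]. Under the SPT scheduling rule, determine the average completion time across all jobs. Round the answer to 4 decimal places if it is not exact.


Sort jobs by processing time (SPT order): [2, 5, 8, 14, 15, 16, 20]
Compute completion times sequentially:
  Job 1: processing = 2, completes at 2
  Job 2: processing = 5, completes at 7
  Job 3: processing = 8, completes at 15
  Job 4: processing = 14, completes at 29
  Job 5: processing = 15, completes at 44
  Job 6: processing = 16, completes at 60
  Job 7: processing = 20, completes at 80
Sum of completion times = 237
Average completion time = 237/7 = 33.8571

33.8571


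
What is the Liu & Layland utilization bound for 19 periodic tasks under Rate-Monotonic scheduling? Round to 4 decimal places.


Compute 2^(1/19) = 1.0371550444
Subtract 1: 1.0371550444 - 1 = 0.0371550444
Multiply by n: 19 * 0.0371550444 = 0.7059458436
Round to 4 dp: 0.7059

0.7059


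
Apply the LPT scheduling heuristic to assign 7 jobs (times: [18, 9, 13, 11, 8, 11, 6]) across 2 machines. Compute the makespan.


Sort jobs in decreasing order (LPT): [18, 13, 11, 11, 9, 8, 6]
Assign each job to the least loaded machine:
  Machine 1: jobs [18, 11, 8], load = 37
  Machine 2: jobs [13, 11, 9, 6], load = 39
Makespan = max load = 39

39


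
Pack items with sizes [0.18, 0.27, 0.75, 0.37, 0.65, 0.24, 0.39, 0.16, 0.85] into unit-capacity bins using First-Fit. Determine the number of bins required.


Place items sequentially using First-Fit:
  Item 0.18 -> new Bin 1
  Item 0.27 -> Bin 1 (now 0.45)
  Item 0.75 -> new Bin 2
  Item 0.37 -> Bin 1 (now 0.82)
  Item 0.65 -> new Bin 3
  Item 0.24 -> Bin 2 (now 0.99)
  Item 0.39 -> new Bin 4
  Item 0.16 -> Bin 1 (now 0.98)
  Item 0.85 -> new Bin 5
Total bins used = 5

5


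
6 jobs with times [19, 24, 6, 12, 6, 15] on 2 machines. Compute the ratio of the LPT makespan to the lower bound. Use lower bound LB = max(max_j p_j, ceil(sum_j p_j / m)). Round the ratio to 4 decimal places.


LPT order: [24, 19, 15, 12, 6, 6]
Machine loads after assignment: [42, 40]
LPT makespan = 42
Lower bound = max(max_job, ceil(total/2)) = max(24, 41) = 41
Ratio = 42 / 41 = 1.0244

1.0244


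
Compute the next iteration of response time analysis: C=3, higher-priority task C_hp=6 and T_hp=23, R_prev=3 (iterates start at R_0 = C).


R_next = C + ceil(R_prev / T_hp) * C_hp
ceil(3 / 23) = ceil(0.1304) = 1
Interference = 1 * 6 = 6
R_next = 3 + 6 = 9

9


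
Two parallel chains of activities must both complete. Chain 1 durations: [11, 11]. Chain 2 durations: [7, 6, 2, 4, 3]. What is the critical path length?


Path A total = 11 + 11 = 22
Path B total = 7 + 6 + 2 + 4 + 3 = 22
Critical path = longest path = max(22, 22) = 22

22


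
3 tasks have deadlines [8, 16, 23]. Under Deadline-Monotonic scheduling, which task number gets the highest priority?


Sort tasks by relative deadline (ascending):
  Task 1: deadline = 8
  Task 2: deadline = 16
  Task 3: deadline = 23
Priority order (highest first): [1, 2, 3]
Highest priority task = 1

1


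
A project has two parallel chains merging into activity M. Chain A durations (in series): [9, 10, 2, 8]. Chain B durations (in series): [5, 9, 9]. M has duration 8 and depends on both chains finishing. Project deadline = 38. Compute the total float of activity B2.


Forward pass: ES(B2) = sum of predecessors on chain B = 5
EF = ES + duration = 5 + 9 = 14
Backward pass: LF(M) = deadline = 38; LS(M) = 38 - 8 = 30
LF(B2) = LS(M) - sum(successors on chain B) = 30 - 9 = 21
LS = LF - duration = 21 - 9 = 12
Total float = LS - ES = 12 - 5 = 7

7


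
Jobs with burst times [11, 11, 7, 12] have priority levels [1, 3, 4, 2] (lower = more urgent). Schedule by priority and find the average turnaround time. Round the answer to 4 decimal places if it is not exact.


Sort by priority (ascending = highest first):
Order: [(1, 11), (2, 12), (3, 11), (4, 7)]
Completion times:
  Priority 1, burst=11, C=11
  Priority 2, burst=12, C=23
  Priority 3, burst=11, C=34
  Priority 4, burst=7, C=41
Average turnaround = 109/4 = 27.25

27.25


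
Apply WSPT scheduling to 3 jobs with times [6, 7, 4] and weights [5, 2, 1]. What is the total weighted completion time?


Compute p/w ratios and sort ascending (WSPT): [(6, 5), (7, 2), (4, 1)]
Compute weighted completion times:
  Job (p=6,w=5): C=6, w*C=5*6=30
  Job (p=7,w=2): C=13, w*C=2*13=26
  Job (p=4,w=1): C=17, w*C=1*17=17
Total weighted completion time = 73

73


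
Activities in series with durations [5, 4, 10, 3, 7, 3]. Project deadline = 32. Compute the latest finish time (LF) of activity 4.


LF(activity 4) = deadline - sum of successor durations
Successors: activities 5 through 6 with durations [7, 3]
Sum of successor durations = 10
LF = 32 - 10 = 22

22


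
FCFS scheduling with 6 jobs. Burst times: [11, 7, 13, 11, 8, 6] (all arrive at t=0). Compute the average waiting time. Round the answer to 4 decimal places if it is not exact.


FCFS order (as given): [11, 7, 13, 11, 8, 6]
Waiting times:
  Job 1: wait = 0
  Job 2: wait = 11
  Job 3: wait = 18
  Job 4: wait = 31
  Job 5: wait = 42
  Job 6: wait = 50
Sum of waiting times = 152
Average waiting time = 152/6 = 25.3333

25.3333


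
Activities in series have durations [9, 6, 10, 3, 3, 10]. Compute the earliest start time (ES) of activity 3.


Activity 3 starts after activities 1 through 2 complete.
Predecessor durations: [9, 6]
ES = 9 + 6 = 15

15


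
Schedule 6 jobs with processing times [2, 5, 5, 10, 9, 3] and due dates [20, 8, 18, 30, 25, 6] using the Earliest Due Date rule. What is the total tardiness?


Sort by due date (EDD order): [(3, 6), (5, 8), (5, 18), (2, 20), (9, 25), (10, 30)]
Compute completion times and tardiness:
  Job 1: p=3, d=6, C=3, tardiness=max(0,3-6)=0
  Job 2: p=5, d=8, C=8, tardiness=max(0,8-8)=0
  Job 3: p=5, d=18, C=13, tardiness=max(0,13-18)=0
  Job 4: p=2, d=20, C=15, tardiness=max(0,15-20)=0
  Job 5: p=9, d=25, C=24, tardiness=max(0,24-25)=0
  Job 6: p=10, d=30, C=34, tardiness=max(0,34-30)=4
Total tardiness = 4

4


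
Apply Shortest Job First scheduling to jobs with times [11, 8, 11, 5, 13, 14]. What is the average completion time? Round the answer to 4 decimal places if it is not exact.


SJF order (ascending): [5, 8, 11, 11, 13, 14]
Completion times:
  Job 1: burst=5, C=5
  Job 2: burst=8, C=13
  Job 3: burst=11, C=24
  Job 4: burst=11, C=35
  Job 5: burst=13, C=48
  Job 6: burst=14, C=62
Average completion = 187/6 = 31.1667

31.1667


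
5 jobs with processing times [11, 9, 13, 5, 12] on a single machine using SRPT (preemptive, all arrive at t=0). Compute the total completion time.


Since all jobs arrive at t=0, SRPT equals SPT ordering.
SPT order: [5, 9, 11, 12, 13]
Completion times:
  Job 1: p=5, C=5
  Job 2: p=9, C=14
  Job 3: p=11, C=25
  Job 4: p=12, C=37
  Job 5: p=13, C=50
Total completion time = 5 + 14 + 25 + 37 + 50 = 131

131


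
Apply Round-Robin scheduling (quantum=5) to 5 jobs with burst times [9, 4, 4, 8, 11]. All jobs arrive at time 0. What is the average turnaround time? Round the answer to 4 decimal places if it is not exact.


Time quantum = 5
Execution trace:
  J1 runs 5 units, time = 5
  J2 runs 4 units, time = 9
  J3 runs 4 units, time = 13
  J4 runs 5 units, time = 18
  J5 runs 5 units, time = 23
  J1 runs 4 units, time = 27
  J4 runs 3 units, time = 30
  J5 runs 5 units, time = 35
  J5 runs 1 units, time = 36
Finish times: [27, 9, 13, 30, 36]
Average turnaround = 115/5 = 23.0

23.0


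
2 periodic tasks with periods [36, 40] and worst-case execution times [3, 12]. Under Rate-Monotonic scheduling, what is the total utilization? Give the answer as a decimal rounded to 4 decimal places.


Compute individual utilizations (exact fractions):
  Task 1: C/T = 3/36 = 1/12 (approx. 0.0833)
  Task 2: C/T = 12/40 = 3/10 (approx. 0.3)
Total utilization U = 1/12 + 3/10 = 23/60
Rounded to 4 decimal places: U = 0.3833
RM (Liu & Layland) bound for 2 tasks = 0.828427; compare with U = 23/60 (approx. 0.383333)
U <= bound, so schedulable by RM sufficient condition.

0.3833


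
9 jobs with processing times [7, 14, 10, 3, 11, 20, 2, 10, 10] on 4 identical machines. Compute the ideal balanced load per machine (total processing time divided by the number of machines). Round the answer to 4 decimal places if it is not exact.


Total processing time = 7 + 14 + 10 + 3 + 11 + 20 + 2 + 10 + 10 = 87
Number of machines = 4
Ideal balanced load = 87 / 4 = 21.75

21.75


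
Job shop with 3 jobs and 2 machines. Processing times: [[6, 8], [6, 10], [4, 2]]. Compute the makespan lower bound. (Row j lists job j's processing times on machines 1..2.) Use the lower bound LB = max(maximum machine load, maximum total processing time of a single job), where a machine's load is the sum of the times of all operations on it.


Machine loads:
  Machine 1: 6 + 6 + 4 = 16
  Machine 2: 8 + 10 + 2 = 20
Max machine load = 20
Job totals:
  Job 1: 14
  Job 2: 16
  Job 3: 6
Max job total = 16
Lower bound = max(20, 16) = 20

20


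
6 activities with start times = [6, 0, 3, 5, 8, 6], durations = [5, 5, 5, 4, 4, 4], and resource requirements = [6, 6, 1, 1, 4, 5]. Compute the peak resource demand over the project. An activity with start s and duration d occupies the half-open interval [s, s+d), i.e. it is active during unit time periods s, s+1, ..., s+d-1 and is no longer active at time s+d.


Each activity i is active on [start_i, start_i + duration_i).
Compute total resource usage per time slot:
  t=0: active resources = [6], total = 6
  t=1: active resources = [6], total = 6
  t=2: active resources = [6], total = 6
  t=3: active resources = [6, 1], total = 7
  t=4: active resources = [6, 1], total = 7
  t=5: active resources = [1, 1], total = 2
  t=6: active resources = [6, 1, 1, 5], total = 13
  t=7: active resources = [6, 1, 1, 5], total = 13
  t=8: active resources = [6, 1, 4, 5], total = 16
  t=9: active resources = [6, 4, 5], total = 15
  t=10: active resources = [6, 4], total = 10
  t=11: active resources = [4], total = 4
Peak resource demand = 16

16


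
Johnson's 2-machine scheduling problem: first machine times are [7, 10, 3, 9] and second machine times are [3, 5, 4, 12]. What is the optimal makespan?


Apply Johnson's rule:
  Group 1 (a <= b): [(3, 3, 4), (4, 9, 12)]
  Group 2 (a > b): [(2, 10, 5), (1, 7, 3)]
Optimal job order: [3, 4, 2, 1]
Schedule:
  Job 3: M1 done at 3, M2 done at 7
  Job 4: M1 done at 12, M2 done at 24
  Job 2: M1 done at 22, M2 done at 29
  Job 1: M1 done at 29, M2 done at 32
Makespan = 32

32
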